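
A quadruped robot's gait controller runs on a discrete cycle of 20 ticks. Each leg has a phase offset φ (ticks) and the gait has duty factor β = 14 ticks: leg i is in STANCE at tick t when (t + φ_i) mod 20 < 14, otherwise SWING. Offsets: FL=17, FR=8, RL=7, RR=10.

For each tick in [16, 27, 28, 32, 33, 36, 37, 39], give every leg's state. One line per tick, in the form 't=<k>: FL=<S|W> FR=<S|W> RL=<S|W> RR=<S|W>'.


t=16: phase=(13,4,3,6) vs β=14 → FL=S FR=S RL=S RR=S
t=27: phase=(4,15,14,17) vs β=14 → FL=S FR=W RL=W RR=W
t=28: phase=(5,16,15,18) vs β=14 → FL=S FR=W RL=W RR=W
t=32: phase=(9,0,19,2) vs β=14 → FL=S FR=S RL=W RR=S
t=33: phase=(10,1,0,3) vs β=14 → FL=S FR=S RL=S RR=S
t=36: phase=(13,4,3,6) vs β=14 → FL=S FR=S RL=S RR=S
t=37: phase=(14,5,4,7) vs β=14 → FL=W FR=S RL=S RR=S
t=39: phase=(16,7,6,9) vs β=14 → FL=W FR=S RL=S RR=S

t=16: FL=S FR=S RL=S RR=S
t=27: FL=S FR=W RL=W RR=W
t=28: FL=S FR=W RL=W RR=W
t=32: FL=S FR=S RL=W RR=S
t=33: FL=S FR=S RL=S RR=S
t=36: FL=S FR=S RL=S RR=S
t=37: FL=W FR=S RL=S RR=S
t=39: FL=W FR=S RL=S RR=S


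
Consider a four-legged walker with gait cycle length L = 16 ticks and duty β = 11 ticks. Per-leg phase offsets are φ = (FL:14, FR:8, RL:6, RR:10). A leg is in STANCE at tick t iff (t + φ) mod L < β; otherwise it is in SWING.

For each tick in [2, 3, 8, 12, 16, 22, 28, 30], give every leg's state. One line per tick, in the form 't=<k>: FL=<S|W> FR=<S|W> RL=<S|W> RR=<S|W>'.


t=2: FL=S FR=S RL=S RR=W
t=3: FL=S FR=W RL=S RR=W
t=8: FL=S FR=S RL=W RR=S
t=12: FL=S FR=S RL=S RR=S
t=16: FL=W FR=S RL=S RR=S
t=22: FL=S FR=W RL=W RR=S
t=28: FL=S FR=S RL=S RR=S
t=30: FL=W FR=S RL=S RR=S

t=2: phase=(0,10,8,12) vs β=11 → FL=S FR=S RL=S RR=W
t=3: phase=(1,11,9,13) vs β=11 → FL=S FR=W RL=S RR=W
t=8: phase=(6,0,14,2) vs β=11 → FL=S FR=S RL=W RR=S
t=12: phase=(10,4,2,6) vs β=11 → FL=S FR=S RL=S RR=S
t=16: phase=(14,8,6,10) vs β=11 → FL=W FR=S RL=S RR=S
t=22: phase=(4,14,12,0) vs β=11 → FL=S FR=W RL=W RR=S
t=28: phase=(10,4,2,6) vs β=11 → FL=S FR=S RL=S RR=S
t=30: phase=(12,6,4,8) vs β=11 → FL=W FR=S RL=S RR=S


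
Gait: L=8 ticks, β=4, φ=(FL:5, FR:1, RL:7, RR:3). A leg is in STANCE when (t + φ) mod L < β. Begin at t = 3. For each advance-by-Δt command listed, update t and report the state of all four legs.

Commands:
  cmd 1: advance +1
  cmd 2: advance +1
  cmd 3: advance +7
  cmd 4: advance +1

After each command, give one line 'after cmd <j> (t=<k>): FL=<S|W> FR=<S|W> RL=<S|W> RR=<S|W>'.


after cmd 1 (t=4): FL=S FR=W RL=S RR=W
after cmd 2 (t=5): FL=S FR=W RL=W RR=S
after cmd 3 (t=12): FL=S FR=W RL=S RR=W
after cmd 4 (t=13): FL=S FR=W RL=W RR=S

start t=3: FL=S FR=W RL=S RR=W
cmd 1: advance +1 → t=4, phase=(1,5,3,7) → FL=S FR=W RL=S RR=W
cmd 2: advance +1 → t=5, phase=(2,6,4,0) → FL=S FR=W RL=W RR=S
cmd 3: advance +7 → t=12, phase=(1,5,3,7) → FL=S FR=W RL=S RR=W
cmd 4: advance +1 → t=13, phase=(2,6,4,0) → FL=S FR=W RL=W RR=S


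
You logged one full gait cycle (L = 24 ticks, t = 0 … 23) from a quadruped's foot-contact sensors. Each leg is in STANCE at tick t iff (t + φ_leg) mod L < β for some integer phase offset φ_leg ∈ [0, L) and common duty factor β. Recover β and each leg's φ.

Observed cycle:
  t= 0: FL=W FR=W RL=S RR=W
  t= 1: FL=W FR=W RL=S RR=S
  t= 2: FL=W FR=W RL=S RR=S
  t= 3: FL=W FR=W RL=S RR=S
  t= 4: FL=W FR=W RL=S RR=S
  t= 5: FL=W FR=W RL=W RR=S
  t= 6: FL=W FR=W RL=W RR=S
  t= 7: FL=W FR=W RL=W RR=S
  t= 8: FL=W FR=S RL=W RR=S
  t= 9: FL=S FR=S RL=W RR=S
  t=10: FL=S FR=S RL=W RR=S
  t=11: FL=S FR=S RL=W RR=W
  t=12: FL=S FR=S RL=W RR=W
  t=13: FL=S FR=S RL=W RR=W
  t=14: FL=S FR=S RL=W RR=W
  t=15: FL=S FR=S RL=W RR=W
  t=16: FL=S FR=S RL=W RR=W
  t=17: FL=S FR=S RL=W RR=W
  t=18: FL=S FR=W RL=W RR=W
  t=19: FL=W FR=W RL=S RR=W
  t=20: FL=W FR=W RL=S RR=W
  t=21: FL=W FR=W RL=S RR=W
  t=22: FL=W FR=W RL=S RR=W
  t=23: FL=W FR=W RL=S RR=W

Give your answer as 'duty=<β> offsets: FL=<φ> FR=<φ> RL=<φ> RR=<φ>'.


duty β = stance ticks per leg = 10
FL: stance ticks = 10; W→S at t=9 → φ=15
FR: stance ticks = 10; W→S at t=8 → φ=16
RL: stance ticks = 10; W→S at t=19 → φ=5
RR: stance ticks = 10; W→S at t=1 → φ=23

duty=10 offsets: FL=15 FR=16 RL=5 RR=23


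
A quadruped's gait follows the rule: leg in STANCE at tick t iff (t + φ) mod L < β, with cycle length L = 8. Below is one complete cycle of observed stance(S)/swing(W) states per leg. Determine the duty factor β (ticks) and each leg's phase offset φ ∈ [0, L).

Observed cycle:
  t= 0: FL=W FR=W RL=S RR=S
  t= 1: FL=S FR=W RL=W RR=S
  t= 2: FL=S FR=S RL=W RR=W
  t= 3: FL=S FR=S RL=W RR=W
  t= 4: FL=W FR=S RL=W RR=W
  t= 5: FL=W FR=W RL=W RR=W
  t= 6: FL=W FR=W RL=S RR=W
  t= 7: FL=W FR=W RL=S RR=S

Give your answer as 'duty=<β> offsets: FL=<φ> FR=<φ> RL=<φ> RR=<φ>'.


duty β = stance ticks per leg = 3
FL: stance ticks = 3; W→S at t=1 → φ=7
FR: stance ticks = 3; W→S at t=2 → φ=6
RL: stance ticks = 3; W→S at t=6 → φ=2
RR: stance ticks = 3; W→S at t=7 → φ=1

duty=3 offsets: FL=7 FR=6 RL=2 RR=1


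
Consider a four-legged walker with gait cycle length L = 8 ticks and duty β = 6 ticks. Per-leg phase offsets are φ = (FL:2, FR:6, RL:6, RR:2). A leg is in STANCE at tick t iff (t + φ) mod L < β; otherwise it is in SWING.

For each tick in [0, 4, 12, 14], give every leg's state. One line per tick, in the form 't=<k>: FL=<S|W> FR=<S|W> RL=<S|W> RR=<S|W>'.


t=0: FL=S FR=W RL=W RR=S
t=4: FL=W FR=S RL=S RR=W
t=12: FL=W FR=S RL=S RR=W
t=14: FL=S FR=S RL=S RR=S

t=0: phase=(2,6,6,2) vs β=6 → FL=S FR=W RL=W RR=S
t=4: phase=(6,2,2,6) vs β=6 → FL=W FR=S RL=S RR=W
t=12: phase=(6,2,2,6) vs β=6 → FL=W FR=S RL=S RR=W
t=14: phase=(0,4,4,0) vs β=6 → FL=S FR=S RL=S RR=S


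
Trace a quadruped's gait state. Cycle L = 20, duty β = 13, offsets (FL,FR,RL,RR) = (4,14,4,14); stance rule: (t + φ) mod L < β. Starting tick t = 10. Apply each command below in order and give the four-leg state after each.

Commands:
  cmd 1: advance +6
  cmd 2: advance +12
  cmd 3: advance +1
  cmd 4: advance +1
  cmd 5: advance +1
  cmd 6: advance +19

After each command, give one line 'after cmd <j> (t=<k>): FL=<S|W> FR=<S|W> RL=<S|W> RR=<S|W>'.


start t=10: FL=W FR=S RL=W RR=S
cmd 1: advance +6 → t=16, phase=(0,10,0,10) → FL=S FR=S RL=S RR=S
cmd 2: advance +12 → t=28, phase=(12,2,12,2) → FL=S FR=S RL=S RR=S
cmd 3: advance +1 → t=29, phase=(13,3,13,3) → FL=W FR=S RL=W RR=S
cmd 4: advance +1 → t=30, phase=(14,4,14,4) → FL=W FR=S RL=W RR=S
cmd 5: advance +1 → t=31, phase=(15,5,15,5) → FL=W FR=S RL=W RR=S
cmd 6: advance +19 → t=50, phase=(14,4,14,4) → FL=W FR=S RL=W RR=S

after cmd 1 (t=16): FL=S FR=S RL=S RR=S
after cmd 2 (t=28): FL=S FR=S RL=S RR=S
after cmd 3 (t=29): FL=W FR=S RL=W RR=S
after cmd 4 (t=30): FL=W FR=S RL=W RR=S
after cmd 5 (t=31): FL=W FR=S RL=W RR=S
after cmd 6 (t=50): FL=W FR=S RL=W RR=S


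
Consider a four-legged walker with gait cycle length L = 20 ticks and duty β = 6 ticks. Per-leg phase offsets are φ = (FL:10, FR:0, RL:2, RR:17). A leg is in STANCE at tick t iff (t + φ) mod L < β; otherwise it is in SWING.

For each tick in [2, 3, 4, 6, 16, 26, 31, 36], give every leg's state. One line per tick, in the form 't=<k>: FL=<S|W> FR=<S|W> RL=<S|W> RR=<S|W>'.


t=2: phase=(12,2,4,19) vs β=6 → FL=W FR=S RL=S RR=W
t=3: phase=(13,3,5,0) vs β=6 → FL=W FR=S RL=S RR=S
t=4: phase=(14,4,6,1) vs β=6 → FL=W FR=S RL=W RR=S
t=6: phase=(16,6,8,3) vs β=6 → FL=W FR=W RL=W RR=S
t=16: phase=(6,16,18,13) vs β=6 → FL=W FR=W RL=W RR=W
t=26: phase=(16,6,8,3) vs β=6 → FL=W FR=W RL=W RR=S
t=31: phase=(1,11,13,8) vs β=6 → FL=S FR=W RL=W RR=W
t=36: phase=(6,16,18,13) vs β=6 → FL=W FR=W RL=W RR=W

t=2: FL=W FR=S RL=S RR=W
t=3: FL=W FR=S RL=S RR=S
t=4: FL=W FR=S RL=W RR=S
t=6: FL=W FR=W RL=W RR=S
t=16: FL=W FR=W RL=W RR=W
t=26: FL=W FR=W RL=W RR=S
t=31: FL=S FR=W RL=W RR=W
t=36: FL=W FR=W RL=W RR=W


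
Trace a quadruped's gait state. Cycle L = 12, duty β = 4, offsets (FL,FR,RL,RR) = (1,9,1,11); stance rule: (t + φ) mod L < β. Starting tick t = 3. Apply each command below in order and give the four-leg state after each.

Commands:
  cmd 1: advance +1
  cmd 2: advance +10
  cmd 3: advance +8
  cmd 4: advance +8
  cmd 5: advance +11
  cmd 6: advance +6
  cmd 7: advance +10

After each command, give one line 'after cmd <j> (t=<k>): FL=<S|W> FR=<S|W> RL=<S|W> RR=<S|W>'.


start t=3: FL=W FR=S RL=W RR=S
cmd 1: advance +1 → t=4, phase=(5,1,5,3) → FL=W FR=S RL=W RR=S
cmd 2: advance +10 → t=14, phase=(3,11,3,1) → FL=S FR=W RL=S RR=S
cmd 3: advance +8 → t=22, phase=(11,7,11,9) → FL=W FR=W RL=W RR=W
cmd 4: advance +8 → t=30, phase=(7,3,7,5) → FL=W FR=S RL=W RR=W
cmd 5: advance +11 → t=41, phase=(6,2,6,4) → FL=W FR=S RL=W RR=W
cmd 6: advance +6 → t=47, phase=(0,8,0,10) → FL=S FR=W RL=S RR=W
cmd 7: advance +10 → t=57, phase=(10,6,10,8) → FL=W FR=W RL=W RR=W

after cmd 1 (t=4): FL=W FR=S RL=W RR=S
after cmd 2 (t=14): FL=S FR=W RL=S RR=S
after cmd 3 (t=22): FL=W FR=W RL=W RR=W
after cmd 4 (t=30): FL=W FR=S RL=W RR=W
after cmd 5 (t=41): FL=W FR=S RL=W RR=W
after cmd 6 (t=47): FL=S FR=W RL=S RR=W
after cmd 7 (t=57): FL=W FR=W RL=W RR=W


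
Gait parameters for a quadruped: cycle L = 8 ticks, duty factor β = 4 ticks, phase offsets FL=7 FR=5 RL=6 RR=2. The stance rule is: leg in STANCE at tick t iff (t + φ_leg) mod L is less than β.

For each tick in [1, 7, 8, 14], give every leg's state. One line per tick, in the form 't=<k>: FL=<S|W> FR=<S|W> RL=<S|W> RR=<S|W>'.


t=1: phase=(0,6,7,3) vs β=4 → FL=S FR=W RL=W RR=S
t=7: phase=(6,4,5,1) vs β=4 → FL=W FR=W RL=W RR=S
t=8: phase=(7,5,6,2) vs β=4 → FL=W FR=W RL=W RR=S
t=14: phase=(5,3,4,0) vs β=4 → FL=W FR=S RL=W RR=S

t=1: FL=S FR=W RL=W RR=S
t=7: FL=W FR=W RL=W RR=S
t=8: FL=W FR=W RL=W RR=S
t=14: FL=W FR=S RL=W RR=S


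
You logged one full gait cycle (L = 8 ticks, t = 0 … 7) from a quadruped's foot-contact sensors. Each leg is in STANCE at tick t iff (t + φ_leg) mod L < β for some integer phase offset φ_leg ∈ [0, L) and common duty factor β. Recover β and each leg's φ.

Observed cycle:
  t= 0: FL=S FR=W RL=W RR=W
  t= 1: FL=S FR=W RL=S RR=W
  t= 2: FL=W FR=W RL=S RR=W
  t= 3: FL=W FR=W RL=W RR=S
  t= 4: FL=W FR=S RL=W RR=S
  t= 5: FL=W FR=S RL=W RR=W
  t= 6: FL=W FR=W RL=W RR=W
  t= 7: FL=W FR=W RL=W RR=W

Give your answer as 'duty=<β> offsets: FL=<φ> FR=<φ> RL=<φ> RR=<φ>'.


duty=2 offsets: FL=0 FR=4 RL=7 RR=5

duty β = stance ticks per leg = 2
FL: stance ticks = 2; W→S at t=0 → φ=0
FR: stance ticks = 2; W→S at t=4 → φ=4
RL: stance ticks = 2; W→S at t=1 → φ=7
RR: stance ticks = 2; W→S at t=3 → φ=5


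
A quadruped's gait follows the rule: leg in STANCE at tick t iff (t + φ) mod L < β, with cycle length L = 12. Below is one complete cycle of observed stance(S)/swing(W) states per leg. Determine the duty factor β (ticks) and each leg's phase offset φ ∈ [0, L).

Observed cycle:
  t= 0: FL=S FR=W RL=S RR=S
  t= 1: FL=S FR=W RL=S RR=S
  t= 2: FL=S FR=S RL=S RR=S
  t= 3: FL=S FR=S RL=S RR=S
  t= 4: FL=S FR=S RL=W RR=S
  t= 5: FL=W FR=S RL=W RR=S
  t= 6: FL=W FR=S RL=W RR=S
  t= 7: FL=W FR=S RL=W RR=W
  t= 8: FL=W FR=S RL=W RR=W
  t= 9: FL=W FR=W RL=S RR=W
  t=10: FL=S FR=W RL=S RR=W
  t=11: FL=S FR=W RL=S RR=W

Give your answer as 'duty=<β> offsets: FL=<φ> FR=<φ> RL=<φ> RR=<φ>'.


duty β = stance ticks per leg = 7
FL: stance ticks = 7; W→S at t=10 → φ=2
FR: stance ticks = 7; W→S at t=2 → φ=10
RL: stance ticks = 7; W→S at t=9 → φ=3
RR: stance ticks = 7; W→S at t=0 → φ=0

duty=7 offsets: FL=2 FR=10 RL=3 RR=0


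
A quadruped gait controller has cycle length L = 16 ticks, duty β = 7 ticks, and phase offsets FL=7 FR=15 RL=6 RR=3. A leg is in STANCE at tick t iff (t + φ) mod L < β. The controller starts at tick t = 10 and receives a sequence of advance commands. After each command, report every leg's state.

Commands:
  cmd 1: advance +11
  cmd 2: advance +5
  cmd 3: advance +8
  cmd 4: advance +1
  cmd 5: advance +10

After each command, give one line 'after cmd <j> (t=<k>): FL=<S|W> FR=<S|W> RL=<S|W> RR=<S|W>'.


after cmd 1 (t=21): FL=W FR=S RL=W RR=W
after cmd 2 (t=26): FL=S FR=W RL=S RR=W
after cmd 3 (t=34): FL=W FR=S RL=W RR=S
after cmd 4 (t=35): FL=W FR=S RL=W RR=S
after cmd 5 (t=45): FL=S FR=W RL=S RR=S

start t=10: FL=S FR=W RL=S RR=W
cmd 1: advance +11 → t=21, phase=(12,4,11,8) → FL=W FR=S RL=W RR=W
cmd 2: advance +5 → t=26, phase=(1,9,0,13) → FL=S FR=W RL=S RR=W
cmd 3: advance +8 → t=34, phase=(9,1,8,5) → FL=W FR=S RL=W RR=S
cmd 4: advance +1 → t=35, phase=(10,2,9,6) → FL=W FR=S RL=W RR=S
cmd 5: advance +10 → t=45, phase=(4,12,3,0) → FL=S FR=W RL=S RR=S


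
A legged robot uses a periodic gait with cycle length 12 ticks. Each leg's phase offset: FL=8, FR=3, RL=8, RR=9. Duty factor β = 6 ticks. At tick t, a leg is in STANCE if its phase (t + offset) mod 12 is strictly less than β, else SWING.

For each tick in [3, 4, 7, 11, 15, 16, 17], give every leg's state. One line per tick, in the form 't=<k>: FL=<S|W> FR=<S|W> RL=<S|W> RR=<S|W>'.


t=3: FL=W FR=W RL=W RR=S
t=4: FL=S FR=W RL=S RR=S
t=7: FL=S FR=W RL=S RR=S
t=11: FL=W FR=S RL=W RR=W
t=15: FL=W FR=W RL=W RR=S
t=16: FL=S FR=W RL=S RR=S
t=17: FL=S FR=W RL=S RR=S

t=3: phase=(11,6,11,0) vs β=6 → FL=W FR=W RL=W RR=S
t=4: phase=(0,7,0,1) vs β=6 → FL=S FR=W RL=S RR=S
t=7: phase=(3,10,3,4) vs β=6 → FL=S FR=W RL=S RR=S
t=11: phase=(7,2,7,8) vs β=6 → FL=W FR=S RL=W RR=W
t=15: phase=(11,6,11,0) vs β=6 → FL=W FR=W RL=W RR=S
t=16: phase=(0,7,0,1) vs β=6 → FL=S FR=W RL=S RR=S
t=17: phase=(1,8,1,2) vs β=6 → FL=S FR=W RL=S RR=S


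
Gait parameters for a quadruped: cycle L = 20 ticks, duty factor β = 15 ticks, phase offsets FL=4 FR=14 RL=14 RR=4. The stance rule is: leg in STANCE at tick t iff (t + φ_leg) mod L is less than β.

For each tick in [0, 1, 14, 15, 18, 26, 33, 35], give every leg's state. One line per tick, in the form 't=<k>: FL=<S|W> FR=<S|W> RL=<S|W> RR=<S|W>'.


t=0: FL=S FR=S RL=S RR=S
t=1: FL=S FR=W RL=W RR=S
t=14: FL=W FR=S RL=S RR=W
t=15: FL=W FR=S RL=S RR=W
t=18: FL=S FR=S RL=S RR=S
t=26: FL=S FR=S RL=S RR=S
t=33: FL=W FR=S RL=S RR=W
t=35: FL=W FR=S RL=S RR=W

t=0: phase=(4,14,14,4) vs β=15 → FL=S FR=S RL=S RR=S
t=1: phase=(5,15,15,5) vs β=15 → FL=S FR=W RL=W RR=S
t=14: phase=(18,8,8,18) vs β=15 → FL=W FR=S RL=S RR=W
t=15: phase=(19,9,9,19) vs β=15 → FL=W FR=S RL=S RR=W
t=18: phase=(2,12,12,2) vs β=15 → FL=S FR=S RL=S RR=S
t=26: phase=(10,0,0,10) vs β=15 → FL=S FR=S RL=S RR=S
t=33: phase=(17,7,7,17) vs β=15 → FL=W FR=S RL=S RR=W
t=35: phase=(19,9,9,19) vs β=15 → FL=W FR=S RL=S RR=W


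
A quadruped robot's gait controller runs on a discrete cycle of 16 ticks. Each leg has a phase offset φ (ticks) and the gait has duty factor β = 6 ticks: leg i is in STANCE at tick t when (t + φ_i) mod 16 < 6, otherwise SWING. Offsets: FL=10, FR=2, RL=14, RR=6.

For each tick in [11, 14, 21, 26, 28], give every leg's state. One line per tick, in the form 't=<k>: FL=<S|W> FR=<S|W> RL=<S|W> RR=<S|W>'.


t=11: FL=S FR=W RL=W RR=S
t=14: FL=W FR=S RL=W RR=S
t=21: FL=W FR=W RL=S RR=W
t=26: FL=S FR=W RL=W RR=S
t=28: FL=W FR=W RL=W RR=S

t=11: phase=(5,13,9,1) vs β=6 → FL=S FR=W RL=W RR=S
t=14: phase=(8,0,12,4) vs β=6 → FL=W FR=S RL=W RR=S
t=21: phase=(15,7,3,11) vs β=6 → FL=W FR=W RL=S RR=W
t=26: phase=(4,12,8,0) vs β=6 → FL=S FR=W RL=W RR=S
t=28: phase=(6,14,10,2) vs β=6 → FL=W FR=W RL=W RR=S


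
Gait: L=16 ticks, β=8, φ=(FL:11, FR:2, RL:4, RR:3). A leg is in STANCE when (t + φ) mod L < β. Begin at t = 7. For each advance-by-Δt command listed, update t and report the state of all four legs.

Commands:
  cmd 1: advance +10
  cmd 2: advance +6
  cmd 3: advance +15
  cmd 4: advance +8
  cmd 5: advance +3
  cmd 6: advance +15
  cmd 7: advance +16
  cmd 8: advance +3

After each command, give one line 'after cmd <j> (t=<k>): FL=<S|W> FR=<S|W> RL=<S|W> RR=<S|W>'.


start t=7: FL=S FR=W RL=W RR=W
cmd 1: advance +10 → t=17, phase=(12,3,5,4) → FL=W FR=S RL=S RR=S
cmd 2: advance +6 → t=23, phase=(2,9,11,10) → FL=S FR=W RL=W RR=W
cmd 3: advance +15 → t=38, phase=(1,8,10,9) → FL=S FR=W RL=W RR=W
cmd 4: advance +8 → t=46, phase=(9,0,2,1) → FL=W FR=S RL=S RR=S
cmd 5: advance +3 → t=49, phase=(12,3,5,4) → FL=W FR=S RL=S RR=S
cmd 6: advance +15 → t=64, phase=(11,2,4,3) → FL=W FR=S RL=S RR=S
cmd 7: advance +16 → t=80, phase=(11,2,4,3) → FL=W FR=S RL=S RR=S
cmd 8: advance +3 → t=83, phase=(14,5,7,6) → FL=W FR=S RL=S RR=S

after cmd 1 (t=17): FL=W FR=S RL=S RR=S
after cmd 2 (t=23): FL=S FR=W RL=W RR=W
after cmd 3 (t=38): FL=S FR=W RL=W RR=W
after cmd 4 (t=46): FL=W FR=S RL=S RR=S
after cmd 5 (t=49): FL=W FR=S RL=S RR=S
after cmd 6 (t=64): FL=W FR=S RL=S RR=S
after cmd 7 (t=80): FL=W FR=S RL=S RR=S
after cmd 8 (t=83): FL=W FR=S RL=S RR=S


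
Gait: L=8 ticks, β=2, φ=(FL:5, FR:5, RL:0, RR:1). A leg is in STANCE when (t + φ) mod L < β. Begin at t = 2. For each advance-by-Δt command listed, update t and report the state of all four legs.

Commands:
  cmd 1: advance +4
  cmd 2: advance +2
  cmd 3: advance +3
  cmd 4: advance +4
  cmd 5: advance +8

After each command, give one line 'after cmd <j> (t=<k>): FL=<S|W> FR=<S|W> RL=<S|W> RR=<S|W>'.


after cmd 1 (t=6): FL=W FR=W RL=W RR=W
after cmd 2 (t=8): FL=W FR=W RL=S RR=S
after cmd 3 (t=11): FL=S FR=S RL=W RR=W
after cmd 4 (t=15): FL=W FR=W RL=W RR=S
after cmd 5 (t=23): FL=W FR=W RL=W RR=S

start t=2: FL=W FR=W RL=W RR=W
cmd 1: advance +4 → t=6, phase=(3,3,6,7) → FL=W FR=W RL=W RR=W
cmd 2: advance +2 → t=8, phase=(5,5,0,1) → FL=W FR=W RL=S RR=S
cmd 3: advance +3 → t=11, phase=(0,0,3,4) → FL=S FR=S RL=W RR=W
cmd 4: advance +4 → t=15, phase=(4,4,7,0) → FL=W FR=W RL=W RR=S
cmd 5: advance +8 → t=23, phase=(4,4,7,0) → FL=W FR=W RL=W RR=S


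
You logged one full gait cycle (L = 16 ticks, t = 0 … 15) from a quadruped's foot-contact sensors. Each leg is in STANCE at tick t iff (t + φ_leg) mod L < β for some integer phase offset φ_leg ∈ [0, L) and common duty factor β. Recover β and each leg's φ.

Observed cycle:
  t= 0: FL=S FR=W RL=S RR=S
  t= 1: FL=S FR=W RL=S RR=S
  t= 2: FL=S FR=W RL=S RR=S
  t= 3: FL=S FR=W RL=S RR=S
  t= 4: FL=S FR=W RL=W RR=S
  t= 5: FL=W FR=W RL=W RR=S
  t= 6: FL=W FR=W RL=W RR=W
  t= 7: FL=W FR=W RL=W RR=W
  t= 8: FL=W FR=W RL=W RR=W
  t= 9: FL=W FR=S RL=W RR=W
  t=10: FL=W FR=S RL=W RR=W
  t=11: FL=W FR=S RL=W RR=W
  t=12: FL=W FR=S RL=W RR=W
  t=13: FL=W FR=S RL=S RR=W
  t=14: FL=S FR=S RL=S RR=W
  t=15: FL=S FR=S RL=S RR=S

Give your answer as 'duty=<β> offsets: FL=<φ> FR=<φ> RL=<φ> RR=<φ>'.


duty β = stance ticks per leg = 7
FL: stance ticks = 7; W→S at t=14 → φ=2
FR: stance ticks = 7; W→S at t=9 → φ=7
RL: stance ticks = 7; W→S at t=13 → φ=3
RR: stance ticks = 7; W→S at t=15 → φ=1

duty=7 offsets: FL=2 FR=7 RL=3 RR=1


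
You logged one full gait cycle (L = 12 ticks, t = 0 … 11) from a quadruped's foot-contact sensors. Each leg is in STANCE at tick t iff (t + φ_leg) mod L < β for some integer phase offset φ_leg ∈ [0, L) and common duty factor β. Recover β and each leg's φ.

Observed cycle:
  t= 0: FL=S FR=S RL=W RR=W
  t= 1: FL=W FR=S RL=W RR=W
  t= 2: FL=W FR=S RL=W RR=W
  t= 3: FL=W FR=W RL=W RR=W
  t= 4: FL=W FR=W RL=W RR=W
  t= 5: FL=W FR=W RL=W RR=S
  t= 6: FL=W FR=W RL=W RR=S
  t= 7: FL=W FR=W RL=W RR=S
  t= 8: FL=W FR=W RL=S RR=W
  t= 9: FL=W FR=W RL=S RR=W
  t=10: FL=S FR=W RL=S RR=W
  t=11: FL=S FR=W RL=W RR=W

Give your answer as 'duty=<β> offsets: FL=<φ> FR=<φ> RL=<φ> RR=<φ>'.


duty β = stance ticks per leg = 3
FL: stance ticks = 3; W→S at t=10 → φ=2
FR: stance ticks = 3; W→S at t=0 → φ=0
RL: stance ticks = 3; W→S at t=8 → φ=4
RR: stance ticks = 3; W→S at t=5 → φ=7

duty=3 offsets: FL=2 FR=0 RL=4 RR=7


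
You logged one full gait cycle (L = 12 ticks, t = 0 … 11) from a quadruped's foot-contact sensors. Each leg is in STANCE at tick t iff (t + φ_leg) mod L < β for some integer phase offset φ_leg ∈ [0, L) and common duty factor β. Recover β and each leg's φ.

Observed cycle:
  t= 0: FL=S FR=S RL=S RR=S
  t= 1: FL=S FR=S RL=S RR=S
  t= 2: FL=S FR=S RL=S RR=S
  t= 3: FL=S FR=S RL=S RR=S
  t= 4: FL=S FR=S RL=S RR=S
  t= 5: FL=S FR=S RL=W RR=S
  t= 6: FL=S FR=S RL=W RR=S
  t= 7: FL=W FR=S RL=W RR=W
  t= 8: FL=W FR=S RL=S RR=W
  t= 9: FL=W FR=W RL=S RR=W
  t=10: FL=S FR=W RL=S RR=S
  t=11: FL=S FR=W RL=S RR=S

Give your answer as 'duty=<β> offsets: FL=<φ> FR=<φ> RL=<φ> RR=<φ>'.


duty=9 offsets: FL=2 FR=0 RL=4 RR=2

duty β = stance ticks per leg = 9
FL: stance ticks = 9; W→S at t=10 → φ=2
FR: stance ticks = 9; W→S at t=0 → φ=0
RL: stance ticks = 9; W→S at t=8 → φ=4
RR: stance ticks = 9; W→S at t=10 → φ=2


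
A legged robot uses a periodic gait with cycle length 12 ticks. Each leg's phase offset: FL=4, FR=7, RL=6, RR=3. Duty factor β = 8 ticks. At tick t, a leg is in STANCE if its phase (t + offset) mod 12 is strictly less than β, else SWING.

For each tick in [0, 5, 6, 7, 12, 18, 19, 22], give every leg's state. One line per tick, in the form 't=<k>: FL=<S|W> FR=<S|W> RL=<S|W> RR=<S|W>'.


t=0: phase=(4,7,6,3) vs β=8 → FL=S FR=S RL=S RR=S
t=5: phase=(9,0,11,8) vs β=8 → FL=W FR=S RL=W RR=W
t=6: phase=(10,1,0,9) vs β=8 → FL=W FR=S RL=S RR=W
t=7: phase=(11,2,1,10) vs β=8 → FL=W FR=S RL=S RR=W
t=12: phase=(4,7,6,3) vs β=8 → FL=S FR=S RL=S RR=S
t=18: phase=(10,1,0,9) vs β=8 → FL=W FR=S RL=S RR=W
t=19: phase=(11,2,1,10) vs β=8 → FL=W FR=S RL=S RR=W
t=22: phase=(2,5,4,1) vs β=8 → FL=S FR=S RL=S RR=S

t=0: FL=S FR=S RL=S RR=S
t=5: FL=W FR=S RL=W RR=W
t=6: FL=W FR=S RL=S RR=W
t=7: FL=W FR=S RL=S RR=W
t=12: FL=S FR=S RL=S RR=S
t=18: FL=W FR=S RL=S RR=W
t=19: FL=W FR=S RL=S RR=W
t=22: FL=S FR=S RL=S RR=S


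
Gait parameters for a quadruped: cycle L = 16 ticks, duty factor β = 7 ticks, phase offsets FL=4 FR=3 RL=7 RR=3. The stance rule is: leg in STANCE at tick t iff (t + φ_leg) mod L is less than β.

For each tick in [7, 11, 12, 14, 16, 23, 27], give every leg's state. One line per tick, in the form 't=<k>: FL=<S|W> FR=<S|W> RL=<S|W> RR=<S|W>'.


t=7: phase=(11,10,14,10) vs β=7 → FL=W FR=W RL=W RR=W
t=11: phase=(15,14,2,14) vs β=7 → FL=W FR=W RL=S RR=W
t=12: phase=(0,15,3,15) vs β=7 → FL=S FR=W RL=S RR=W
t=14: phase=(2,1,5,1) vs β=7 → FL=S FR=S RL=S RR=S
t=16: phase=(4,3,7,3) vs β=7 → FL=S FR=S RL=W RR=S
t=23: phase=(11,10,14,10) vs β=7 → FL=W FR=W RL=W RR=W
t=27: phase=(15,14,2,14) vs β=7 → FL=W FR=W RL=S RR=W

t=7: FL=W FR=W RL=W RR=W
t=11: FL=W FR=W RL=S RR=W
t=12: FL=S FR=W RL=S RR=W
t=14: FL=S FR=S RL=S RR=S
t=16: FL=S FR=S RL=W RR=S
t=23: FL=W FR=W RL=W RR=W
t=27: FL=W FR=W RL=S RR=W


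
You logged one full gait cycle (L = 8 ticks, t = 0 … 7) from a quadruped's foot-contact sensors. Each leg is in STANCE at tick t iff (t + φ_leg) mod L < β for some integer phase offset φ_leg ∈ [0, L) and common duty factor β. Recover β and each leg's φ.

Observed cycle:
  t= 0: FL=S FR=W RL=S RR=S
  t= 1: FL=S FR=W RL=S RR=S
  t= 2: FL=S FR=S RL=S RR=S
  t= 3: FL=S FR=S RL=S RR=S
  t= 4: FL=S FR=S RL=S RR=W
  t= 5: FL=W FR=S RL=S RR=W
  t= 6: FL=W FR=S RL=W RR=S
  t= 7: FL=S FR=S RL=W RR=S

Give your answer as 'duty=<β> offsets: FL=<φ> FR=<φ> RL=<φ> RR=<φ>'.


duty β = stance ticks per leg = 6
FL: stance ticks = 6; W→S at t=7 → φ=1
FR: stance ticks = 6; W→S at t=2 → φ=6
RL: stance ticks = 6; W→S at t=0 → φ=0
RR: stance ticks = 6; W→S at t=6 → φ=2

duty=6 offsets: FL=1 FR=6 RL=0 RR=2


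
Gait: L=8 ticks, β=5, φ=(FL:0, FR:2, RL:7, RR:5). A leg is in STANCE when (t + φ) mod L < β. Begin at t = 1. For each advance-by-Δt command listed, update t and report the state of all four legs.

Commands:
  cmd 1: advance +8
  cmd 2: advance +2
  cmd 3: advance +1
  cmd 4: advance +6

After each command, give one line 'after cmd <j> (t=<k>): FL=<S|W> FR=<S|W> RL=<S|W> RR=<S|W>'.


after cmd 1 (t=9): FL=S FR=S RL=S RR=W
after cmd 2 (t=11): FL=S FR=W RL=S RR=S
after cmd 3 (t=12): FL=S FR=W RL=S RR=S
after cmd 4 (t=18): FL=S FR=S RL=S RR=W

start t=1: FL=S FR=S RL=S RR=W
cmd 1: advance +8 → t=9, phase=(1,3,0,6) → FL=S FR=S RL=S RR=W
cmd 2: advance +2 → t=11, phase=(3,5,2,0) → FL=S FR=W RL=S RR=S
cmd 3: advance +1 → t=12, phase=(4,6,3,1) → FL=S FR=W RL=S RR=S
cmd 4: advance +6 → t=18, phase=(2,4,1,7) → FL=S FR=S RL=S RR=W


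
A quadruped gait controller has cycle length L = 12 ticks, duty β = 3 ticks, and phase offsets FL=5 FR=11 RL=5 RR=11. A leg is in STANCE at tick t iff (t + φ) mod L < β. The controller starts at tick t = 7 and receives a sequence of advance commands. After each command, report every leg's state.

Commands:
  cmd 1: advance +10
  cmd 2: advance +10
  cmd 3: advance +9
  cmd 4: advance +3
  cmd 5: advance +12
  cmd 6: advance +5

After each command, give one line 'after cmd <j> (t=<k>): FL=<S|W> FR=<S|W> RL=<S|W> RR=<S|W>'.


start t=7: FL=S FR=W RL=S RR=W
cmd 1: advance +10 → t=17, phase=(10,4,10,4) → FL=W FR=W RL=W RR=W
cmd 2: advance +10 → t=27, phase=(8,2,8,2) → FL=W FR=S RL=W RR=S
cmd 3: advance +9 → t=36, phase=(5,11,5,11) → FL=W FR=W RL=W RR=W
cmd 4: advance +3 → t=39, phase=(8,2,8,2) → FL=W FR=S RL=W RR=S
cmd 5: advance +12 → t=51, phase=(8,2,8,2) → FL=W FR=S RL=W RR=S
cmd 6: advance +5 → t=56, phase=(1,7,1,7) → FL=S FR=W RL=S RR=W

after cmd 1 (t=17): FL=W FR=W RL=W RR=W
after cmd 2 (t=27): FL=W FR=S RL=W RR=S
after cmd 3 (t=36): FL=W FR=W RL=W RR=W
after cmd 4 (t=39): FL=W FR=S RL=W RR=S
after cmd 5 (t=51): FL=W FR=S RL=W RR=S
after cmd 6 (t=56): FL=S FR=W RL=S RR=W


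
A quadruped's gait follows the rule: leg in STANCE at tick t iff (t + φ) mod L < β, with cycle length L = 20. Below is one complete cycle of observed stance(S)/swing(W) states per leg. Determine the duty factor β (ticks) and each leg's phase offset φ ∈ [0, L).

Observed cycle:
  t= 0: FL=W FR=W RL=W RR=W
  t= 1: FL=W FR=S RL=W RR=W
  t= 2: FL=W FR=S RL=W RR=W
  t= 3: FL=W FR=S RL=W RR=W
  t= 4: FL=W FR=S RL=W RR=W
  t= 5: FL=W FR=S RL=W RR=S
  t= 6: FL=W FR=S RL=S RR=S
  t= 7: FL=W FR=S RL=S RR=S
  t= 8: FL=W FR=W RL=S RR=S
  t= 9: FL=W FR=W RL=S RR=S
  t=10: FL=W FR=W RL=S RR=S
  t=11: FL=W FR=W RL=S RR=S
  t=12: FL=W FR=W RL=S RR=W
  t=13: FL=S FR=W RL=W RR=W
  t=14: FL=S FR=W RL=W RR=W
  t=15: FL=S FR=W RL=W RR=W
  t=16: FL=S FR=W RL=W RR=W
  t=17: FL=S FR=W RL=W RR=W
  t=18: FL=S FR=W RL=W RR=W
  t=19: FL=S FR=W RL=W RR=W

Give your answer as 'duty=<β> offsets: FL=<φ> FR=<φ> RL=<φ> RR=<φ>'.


duty=7 offsets: FL=7 FR=19 RL=14 RR=15

duty β = stance ticks per leg = 7
FL: stance ticks = 7; W→S at t=13 → φ=7
FR: stance ticks = 7; W→S at t=1 → φ=19
RL: stance ticks = 7; W→S at t=6 → φ=14
RR: stance ticks = 7; W→S at t=5 → φ=15


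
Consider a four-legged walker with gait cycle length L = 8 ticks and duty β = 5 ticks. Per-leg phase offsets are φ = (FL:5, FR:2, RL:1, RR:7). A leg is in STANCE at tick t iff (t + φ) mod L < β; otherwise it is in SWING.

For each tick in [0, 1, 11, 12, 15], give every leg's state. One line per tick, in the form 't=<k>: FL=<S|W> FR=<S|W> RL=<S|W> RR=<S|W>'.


t=0: FL=W FR=S RL=S RR=W
t=1: FL=W FR=S RL=S RR=S
t=11: FL=S FR=W RL=S RR=S
t=12: FL=S FR=W RL=W RR=S
t=15: FL=S FR=S RL=S RR=W

t=0: phase=(5,2,1,7) vs β=5 → FL=W FR=S RL=S RR=W
t=1: phase=(6,3,2,0) vs β=5 → FL=W FR=S RL=S RR=S
t=11: phase=(0,5,4,2) vs β=5 → FL=S FR=W RL=S RR=S
t=12: phase=(1,6,5,3) vs β=5 → FL=S FR=W RL=W RR=S
t=15: phase=(4,1,0,6) vs β=5 → FL=S FR=S RL=S RR=W


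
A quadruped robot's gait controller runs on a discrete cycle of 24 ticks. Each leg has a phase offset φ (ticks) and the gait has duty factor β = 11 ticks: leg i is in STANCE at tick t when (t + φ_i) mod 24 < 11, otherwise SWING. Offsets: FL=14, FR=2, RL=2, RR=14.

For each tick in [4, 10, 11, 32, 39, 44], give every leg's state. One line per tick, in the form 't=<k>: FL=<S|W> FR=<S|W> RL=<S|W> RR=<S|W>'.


t=4: FL=W FR=S RL=S RR=W
t=10: FL=S FR=W RL=W RR=S
t=11: FL=S FR=W RL=W RR=S
t=32: FL=W FR=S RL=S RR=W
t=39: FL=S FR=W RL=W RR=S
t=44: FL=S FR=W RL=W RR=S

t=4: phase=(18,6,6,18) vs β=11 → FL=W FR=S RL=S RR=W
t=10: phase=(0,12,12,0) vs β=11 → FL=S FR=W RL=W RR=S
t=11: phase=(1,13,13,1) vs β=11 → FL=S FR=W RL=W RR=S
t=32: phase=(22,10,10,22) vs β=11 → FL=W FR=S RL=S RR=W
t=39: phase=(5,17,17,5) vs β=11 → FL=S FR=W RL=W RR=S
t=44: phase=(10,22,22,10) vs β=11 → FL=S FR=W RL=W RR=S


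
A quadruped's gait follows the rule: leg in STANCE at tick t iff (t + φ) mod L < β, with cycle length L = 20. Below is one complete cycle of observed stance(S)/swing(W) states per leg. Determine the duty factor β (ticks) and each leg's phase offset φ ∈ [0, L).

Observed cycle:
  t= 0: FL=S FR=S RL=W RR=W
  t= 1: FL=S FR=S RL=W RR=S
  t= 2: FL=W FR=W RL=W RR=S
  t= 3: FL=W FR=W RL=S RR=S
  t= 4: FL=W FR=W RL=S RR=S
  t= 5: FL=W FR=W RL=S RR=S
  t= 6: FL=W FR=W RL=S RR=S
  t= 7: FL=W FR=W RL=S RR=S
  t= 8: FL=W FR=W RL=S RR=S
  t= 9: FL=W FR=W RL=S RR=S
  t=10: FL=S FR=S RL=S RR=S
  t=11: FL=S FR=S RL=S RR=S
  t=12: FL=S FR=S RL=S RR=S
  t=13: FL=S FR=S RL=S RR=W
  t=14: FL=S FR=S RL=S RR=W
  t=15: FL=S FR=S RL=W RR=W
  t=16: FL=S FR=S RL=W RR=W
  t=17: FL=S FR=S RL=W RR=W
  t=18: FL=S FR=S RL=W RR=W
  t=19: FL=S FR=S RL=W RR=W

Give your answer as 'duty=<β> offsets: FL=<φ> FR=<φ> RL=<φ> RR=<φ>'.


duty=12 offsets: FL=10 FR=10 RL=17 RR=19

duty β = stance ticks per leg = 12
FL: stance ticks = 12; W→S at t=10 → φ=10
FR: stance ticks = 12; W→S at t=10 → φ=10
RL: stance ticks = 12; W→S at t=3 → φ=17
RR: stance ticks = 12; W→S at t=1 → φ=19


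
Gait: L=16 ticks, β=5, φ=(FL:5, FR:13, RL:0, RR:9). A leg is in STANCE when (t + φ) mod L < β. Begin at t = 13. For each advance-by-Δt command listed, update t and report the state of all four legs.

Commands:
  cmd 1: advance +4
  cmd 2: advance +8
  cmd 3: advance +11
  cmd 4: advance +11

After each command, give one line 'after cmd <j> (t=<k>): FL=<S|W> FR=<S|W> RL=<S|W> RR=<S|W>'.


after cmd 1 (t=17): FL=W FR=W RL=S RR=W
after cmd 2 (t=25): FL=W FR=W RL=W RR=S
after cmd 3 (t=36): FL=W FR=S RL=S RR=W
after cmd 4 (t=47): FL=S FR=W RL=W RR=W

start t=13: FL=S FR=W RL=W RR=W
cmd 1: advance +4 → t=17, phase=(6,14,1,10) → FL=W FR=W RL=S RR=W
cmd 2: advance +8 → t=25, phase=(14,6,9,2) → FL=W FR=W RL=W RR=S
cmd 3: advance +11 → t=36, phase=(9,1,4,13) → FL=W FR=S RL=S RR=W
cmd 4: advance +11 → t=47, phase=(4,12,15,8) → FL=S FR=W RL=W RR=W


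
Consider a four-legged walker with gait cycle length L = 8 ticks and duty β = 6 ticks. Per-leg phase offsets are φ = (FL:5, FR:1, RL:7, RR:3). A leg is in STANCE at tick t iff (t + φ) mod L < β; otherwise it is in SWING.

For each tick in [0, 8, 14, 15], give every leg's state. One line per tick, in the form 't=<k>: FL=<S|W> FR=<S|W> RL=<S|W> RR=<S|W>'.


t=0: FL=S FR=S RL=W RR=S
t=8: FL=S FR=S RL=W RR=S
t=14: FL=S FR=W RL=S RR=S
t=15: FL=S FR=S RL=W RR=S

t=0: phase=(5,1,7,3) vs β=6 → FL=S FR=S RL=W RR=S
t=8: phase=(5,1,7,3) vs β=6 → FL=S FR=S RL=W RR=S
t=14: phase=(3,7,5,1) vs β=6 → FL=S FR=W RL=S RR=S
t=15: phase=(4,0,6,2) vs β=6 → FL=S FR=S RL=W RR=S


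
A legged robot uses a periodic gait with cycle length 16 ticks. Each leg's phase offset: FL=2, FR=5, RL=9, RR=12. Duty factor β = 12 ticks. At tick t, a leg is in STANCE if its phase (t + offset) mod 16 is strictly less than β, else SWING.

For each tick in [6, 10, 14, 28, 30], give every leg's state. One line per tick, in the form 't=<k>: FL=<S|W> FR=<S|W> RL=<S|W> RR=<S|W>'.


t=6: FL=S FR=S RL=W RR=S
t=10: FL=W FR=W RL=S RR=S
t=14: FL=S FR=S RL=S RR=S
t=28: FL=W FR=S RL=S RR=S
t=30: FL=S FR=S RL=S RR=S

t=6: phase=(8,11,15,2) vs β=12 → FL=S FR=S RL=W RR=S
t=10: phase=(12,15,3,6) vs β=12 → FL=W FR=W RL=S RR=S
t=14: phase=(0,3,7,10) vs β=12 → FL=S FR=S RL=S RR=S
t=28: phase=(14,1,5,8) vs β=12 → FL=W FR=S RL=S RR=S
t=30: phase=(0,3,7,10) vs β=12 → FL=S FR=S RL=S RR=S


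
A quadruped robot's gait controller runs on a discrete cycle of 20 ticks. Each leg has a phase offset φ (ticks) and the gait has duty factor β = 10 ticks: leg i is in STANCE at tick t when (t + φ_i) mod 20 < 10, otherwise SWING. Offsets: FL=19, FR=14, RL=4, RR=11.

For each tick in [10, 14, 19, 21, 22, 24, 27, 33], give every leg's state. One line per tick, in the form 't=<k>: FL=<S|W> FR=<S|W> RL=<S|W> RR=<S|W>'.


t=10: FL=S FR=S RL=W RR=S
t=14: FL=W FR=S RL=W RR=S
t=19: FL=W FR=W RL=S RR=W
t=21: FL=S FR=W RL=S RR=W
t=22: FL=S FR=W RL=S RR=W
t=24: FL=S FR=W RL=S RR=W
t=27: FL=S FR=S RL=W RR=W
t=33: FL=W FR=S RL=W RR=S

t=10: phase=(9,4,14,1) vs β=10 → FL=S FR=S RL=W RR=S
t=14: phase=(13,8,18,5) vs β=10 → FL=W FR=S RL=W RR=S
t=19: phase=(18,13,3,10) vs β=10 → FL=W FR=W RL=S RR=W
t=21: phase=(0,15,5,12) vs β=10 → FL=S FR=W RL=S RR=W
t=22: phase=(1,16,6,13) vs β=10 → FL=S FR=W RL=S RR=W
t=24: phase=(3,18,8,15) vs β=10 → FL=S FR=W RL=S RR=W
t=27: phase=(6,1,11,18) vs β=10 → FL=S FR=S RL=W RR=W
t=33: phase=(12,7,17,4) vs β=10 → FL=W FR=S RL=W RR=S


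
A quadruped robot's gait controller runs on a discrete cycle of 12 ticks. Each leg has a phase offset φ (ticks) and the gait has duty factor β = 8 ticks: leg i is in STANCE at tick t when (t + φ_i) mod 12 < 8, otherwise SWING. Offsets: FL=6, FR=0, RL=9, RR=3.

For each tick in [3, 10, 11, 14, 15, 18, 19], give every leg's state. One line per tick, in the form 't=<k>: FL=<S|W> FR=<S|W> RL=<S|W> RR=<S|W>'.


t=3: FL=W FR=S RL=S RR=S
t=10: FL=S FR=W RL=S RR=S
t=11: FL=S FR=W RL=W RR=S
t=14: FL=W FR=S RL=W RR=S
t=15: FL=W FR=S RL=S RR=S
t=18: FL=S FR=S RL=S RR=W
t=19: FL=S FR=S RL=S RR=W

t=3: phase=(9,3,0,6) vs β=8 → FL=W FR=S RL=S RR=S
t=10: phase=(4,10,7,1) vs β=8 → FL=S FR=W RL=S RR=S
t=11: phase=(5,11,8,2) vs β=8 → FL=S FR=W RL=W RR=S
t=14: phase=(8,2,11,5) vs β=8 → FL=W FR=S RL=W RR=S
t=15: phase=(9,3,0,6) vs β=8 → FL=W FR=S RL=S RR=S
t=18: phase=(0,6,3,9) vs β=8 → FL=S FR=S RL=S RR=W
t=19: phase=(1,7,4,10) vs β=8 → FL=S FR=S RL=S RR=W


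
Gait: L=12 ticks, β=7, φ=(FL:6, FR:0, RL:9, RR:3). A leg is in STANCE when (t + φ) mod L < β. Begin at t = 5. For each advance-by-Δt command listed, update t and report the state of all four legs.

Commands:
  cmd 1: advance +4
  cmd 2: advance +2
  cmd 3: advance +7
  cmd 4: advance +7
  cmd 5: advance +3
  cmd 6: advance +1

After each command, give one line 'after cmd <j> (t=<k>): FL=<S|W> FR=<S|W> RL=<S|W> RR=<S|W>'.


start t=5: FL=W FR=S RL=S RR=W
cmd 1: advance +4 → t=9, phase=(3,9,6,0) → FL=S FR=W RL=S RR=S
cmd 2: advance +2 → t=11, phase=(5,11,8,2) → FL=S FR=W RL=W RR=S
cmd 3: advance +7 → t=18, phase=(0,6,3,9) → FL=S FR=S RL=S RR=W
cmd 4: advance +7 → t=25, phase=(7,1,10,4) → FL=W FR=S RL=W RR=S
cmd 5: advance +3 → t=28, phase=(10,4,1,7) → FL=W FR=S RL=S RR=W
cmd 6: advance +1 → t=29, phase=(11,5,2,8) → FL=W FR=S RL=S RR=W

after cmd 1 (t=9): FL=S FR=W RL=S RR=S
after cmd 2 (t=11): FL=S FR=W RL=W RR=S
after cmd 3 (t=18): FL=S FR=S RL=S RR=W
after cmd 4 (t=25): FL=W FR=S RL=W RR=S
after cmd 5 (t=28): FL=W FR=S RL=S RR=W
after cmd 6 (t=29): FL=W FR=S RL=S RR=W


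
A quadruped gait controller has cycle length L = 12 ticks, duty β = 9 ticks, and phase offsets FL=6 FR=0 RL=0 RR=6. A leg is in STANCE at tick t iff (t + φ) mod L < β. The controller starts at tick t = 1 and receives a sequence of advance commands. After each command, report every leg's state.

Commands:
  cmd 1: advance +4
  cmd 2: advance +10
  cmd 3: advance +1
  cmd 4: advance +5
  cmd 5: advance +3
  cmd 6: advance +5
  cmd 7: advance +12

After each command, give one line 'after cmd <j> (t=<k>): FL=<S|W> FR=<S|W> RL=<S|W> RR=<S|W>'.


after cmd 1 (t=5): FL=W FR=S RL=S RR=W
after cmd 2 (t=15): FL=W FR=S RL=S RR=W
after cmd 3 (t=16): FL=W FR=S RL=S RR=W
after cmd 4 (t=21): FL=S FR=W RL=W RR=S
after cmd 5 (t=24): FL=S FR=S RL=S RR=S
after cmd 6 (t=29): FL=W FR=S RL=S RR=W
after cmd 7 (t=41): FL=W FR=S RL=S RR=W

start t=1: FL=S FR=S RL=S RR=S
cmd 1: advance +4 → t=5, phase=(11,5,5,11) → FL=W FR=S RL=S RR=W
cmd 2: advance +10 → t=15, phase=(9,3,3,9) → FL=W FR=S RL=S RR=W
cmd 3: advance +1 → t=16, phase=(10,4,4,10) → FL=W FR=S RL=S RR=W
cmd 4: advance +5 → t=21, phase=(3,9,9,3) → FL=S FR=W RL=W RR=S
cmd 5: advance +3 → t=24, phase=(6,0,0,6) → FL=S FR=S RL=S RR=S
cmd 6: advance +5 → t=29, phase=(11,5,5,11) → FL=W FR=S RL=S RR=W
cmd 7: advance +12 → t=41, phase=(11,5,5,11) → FL=W FR=S RL=S RR=W


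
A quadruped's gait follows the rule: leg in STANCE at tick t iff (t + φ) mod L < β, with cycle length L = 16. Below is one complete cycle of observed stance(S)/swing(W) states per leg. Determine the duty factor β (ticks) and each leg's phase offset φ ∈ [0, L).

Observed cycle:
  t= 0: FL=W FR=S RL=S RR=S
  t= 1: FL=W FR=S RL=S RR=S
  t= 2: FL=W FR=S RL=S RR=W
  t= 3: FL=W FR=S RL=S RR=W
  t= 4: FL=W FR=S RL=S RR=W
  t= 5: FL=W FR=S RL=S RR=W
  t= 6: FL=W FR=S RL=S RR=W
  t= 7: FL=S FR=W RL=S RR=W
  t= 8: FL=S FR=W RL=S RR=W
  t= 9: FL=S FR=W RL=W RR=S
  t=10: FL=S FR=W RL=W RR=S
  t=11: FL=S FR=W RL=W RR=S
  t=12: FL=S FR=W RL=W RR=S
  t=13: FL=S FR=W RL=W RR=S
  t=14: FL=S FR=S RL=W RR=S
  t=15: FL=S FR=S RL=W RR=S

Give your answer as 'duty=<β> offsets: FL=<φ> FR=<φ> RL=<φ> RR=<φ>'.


duty=9 offsets: FL=9 FR=2 RL=0 RR=7

duty β = stance ticks per leg = 9
FL: stance ticks = 9; W→S at t=7 → φ=9
FR: stance ticks = 9; W→S at t=14 → φ=2
RL: stance ticks = 9; W→S at t=0 → φ=0
RR: stance ticks = 9; W→S at t=9 → φ=7


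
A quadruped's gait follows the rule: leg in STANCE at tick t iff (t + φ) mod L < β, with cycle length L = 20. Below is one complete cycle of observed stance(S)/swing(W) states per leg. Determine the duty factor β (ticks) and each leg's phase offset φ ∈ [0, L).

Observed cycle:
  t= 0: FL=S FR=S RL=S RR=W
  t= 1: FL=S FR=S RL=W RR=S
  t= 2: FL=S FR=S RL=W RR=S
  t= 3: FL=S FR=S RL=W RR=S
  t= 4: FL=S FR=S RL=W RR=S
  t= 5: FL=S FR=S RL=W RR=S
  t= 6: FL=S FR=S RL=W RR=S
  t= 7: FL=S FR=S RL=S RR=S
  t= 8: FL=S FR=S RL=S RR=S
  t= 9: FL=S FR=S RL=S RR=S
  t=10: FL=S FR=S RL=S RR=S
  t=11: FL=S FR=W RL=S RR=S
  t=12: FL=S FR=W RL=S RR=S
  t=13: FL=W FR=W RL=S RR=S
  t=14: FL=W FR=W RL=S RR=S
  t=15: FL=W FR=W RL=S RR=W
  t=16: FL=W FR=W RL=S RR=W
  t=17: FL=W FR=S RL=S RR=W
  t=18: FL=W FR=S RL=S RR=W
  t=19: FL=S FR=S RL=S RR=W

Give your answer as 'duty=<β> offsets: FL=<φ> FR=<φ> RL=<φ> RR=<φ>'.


duty=14 offsets: FL=1 FR=3 RL=13 RR=19

duty β = stance ticks per leg = 14
FL: stance ticks = 14; W→S at t=19 → φ=1
FR: stance ticks = 14; W→S at t=17 → φ=3
RL: stance ticks = 14; W→S at t=7 → φ=13
RR: stance ticks = 14; W→S at t=1 → φ=19


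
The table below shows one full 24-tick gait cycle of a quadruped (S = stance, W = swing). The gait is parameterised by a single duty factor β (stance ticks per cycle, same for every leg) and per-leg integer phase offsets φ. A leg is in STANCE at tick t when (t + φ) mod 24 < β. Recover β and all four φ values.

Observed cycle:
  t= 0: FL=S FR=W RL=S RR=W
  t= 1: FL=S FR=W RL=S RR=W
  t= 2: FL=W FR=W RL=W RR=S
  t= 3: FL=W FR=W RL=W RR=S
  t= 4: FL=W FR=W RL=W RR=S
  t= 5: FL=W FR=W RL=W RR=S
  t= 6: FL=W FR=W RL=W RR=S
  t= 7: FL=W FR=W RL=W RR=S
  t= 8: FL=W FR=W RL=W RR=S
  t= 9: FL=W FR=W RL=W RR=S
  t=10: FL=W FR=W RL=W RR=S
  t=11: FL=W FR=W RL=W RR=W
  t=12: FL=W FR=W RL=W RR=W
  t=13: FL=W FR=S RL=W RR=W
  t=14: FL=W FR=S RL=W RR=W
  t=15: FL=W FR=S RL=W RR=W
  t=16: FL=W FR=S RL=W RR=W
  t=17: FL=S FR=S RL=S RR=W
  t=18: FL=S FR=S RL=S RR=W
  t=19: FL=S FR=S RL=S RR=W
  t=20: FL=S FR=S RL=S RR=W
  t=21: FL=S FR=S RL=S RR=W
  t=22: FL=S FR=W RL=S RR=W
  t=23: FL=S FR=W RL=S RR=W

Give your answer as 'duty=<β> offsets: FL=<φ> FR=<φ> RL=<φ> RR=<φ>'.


duty=9 offsets: FL=7 FR=11 RL=7 RR=22

duty β = stance ticks per leg = 9
FL: stance ticks = 9; W→S at t=17 → φ=7
FR: stance ticks = 9; W→S at t=13 → φ=11
RL: stance ticks = 9; W→S at t=17 → φ=7
RR: stance ticks = 9; W→S at t=2 → φ=22


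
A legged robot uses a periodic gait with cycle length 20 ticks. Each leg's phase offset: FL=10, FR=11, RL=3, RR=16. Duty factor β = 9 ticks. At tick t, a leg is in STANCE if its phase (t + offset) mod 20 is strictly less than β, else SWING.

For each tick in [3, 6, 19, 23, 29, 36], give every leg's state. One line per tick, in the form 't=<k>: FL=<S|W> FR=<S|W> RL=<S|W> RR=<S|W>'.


t=3: FL=W FR=W RL=S RR=W
t=6: FL=W FR=W RL=W RR=S
t=19: FL=W FR=W RL=S RR=W
t=23: FL=W FR=W RL=S RR=W
t=29: FL=W FR=S RL=W RR=S
t=36: FL=S FR=S RL=W RR=W

t=3: phase=(13,14,6,19) vs β=9 → FL=W FR=W RL=S RR=W
t=6: phase=(16,17,9,2) vs β=9 → FL=W FR=W RL=W RR=S
t=19: phase=(9,10,2,15) vs β=9 → FL=W FR=W RL=S RR=W
t=23: phase=(13,14,6,19) vs β=9 → FL=W FR=W RL=S RR=W
t=29: phase=(19,0,12,5) vs β=9 → FL=W FR=S RL=W RR=S
t=36: phase=(6,7,19,12) vs β=9 → FL=S FR=S RL=W RR=W
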